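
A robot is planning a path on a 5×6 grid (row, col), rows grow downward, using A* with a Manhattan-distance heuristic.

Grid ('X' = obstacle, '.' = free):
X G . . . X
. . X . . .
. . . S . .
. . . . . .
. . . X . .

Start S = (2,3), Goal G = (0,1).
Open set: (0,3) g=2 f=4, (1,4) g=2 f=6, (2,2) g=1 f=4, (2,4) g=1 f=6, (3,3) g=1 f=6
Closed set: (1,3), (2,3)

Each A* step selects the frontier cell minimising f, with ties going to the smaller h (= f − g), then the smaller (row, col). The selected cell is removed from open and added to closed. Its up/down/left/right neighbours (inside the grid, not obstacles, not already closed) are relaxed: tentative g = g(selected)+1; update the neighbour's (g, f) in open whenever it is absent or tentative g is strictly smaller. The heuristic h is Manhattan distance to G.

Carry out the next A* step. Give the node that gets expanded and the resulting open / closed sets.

expanded=(0,3); open=[(0,2) g=3 f=4, (0,4) g=3 f=6, (1,4) g=2 f=6, (2,2) g=1 f=4, (2,4) g=1 f=6, (3,3) g=1 f=6]; closed=[(0,3), (1,3), (2,3)]

step 1: expand (0,3) (f=4, h=2) → closed; open now [(0,2) g=3 f=4, (0,4) g=3 f=6, (1,4) g=2 f=6, (2,2) g=1 f=4, (2,4) g=1 f=6, (3,3) g=1 f=6]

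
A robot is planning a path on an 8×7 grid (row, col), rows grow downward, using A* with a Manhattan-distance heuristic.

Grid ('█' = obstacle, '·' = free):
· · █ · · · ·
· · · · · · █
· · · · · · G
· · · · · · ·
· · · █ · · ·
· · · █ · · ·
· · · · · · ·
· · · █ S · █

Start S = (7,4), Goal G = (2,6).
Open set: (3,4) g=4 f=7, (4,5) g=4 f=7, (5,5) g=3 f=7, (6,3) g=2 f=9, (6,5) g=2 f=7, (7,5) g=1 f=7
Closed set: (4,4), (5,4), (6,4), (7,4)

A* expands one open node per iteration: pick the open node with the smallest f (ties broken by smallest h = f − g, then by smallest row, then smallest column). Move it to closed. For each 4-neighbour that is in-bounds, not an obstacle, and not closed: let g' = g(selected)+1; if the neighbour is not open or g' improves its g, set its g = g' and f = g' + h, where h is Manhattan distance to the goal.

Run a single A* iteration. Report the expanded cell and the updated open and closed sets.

step 1: expand (3,4) (f=7, h=3) → closed; open now [(2,4) g=5 f=7, (3,3) g=5 f=9, (3,5) g=5 f=7, (4,5) g=4 f=7, (5,5) g=3 f=7, (6,3) g=2 f=9, (6,5) g=2 f=7, (7,5) g=1 f=7]

expanded=(3,4); open=[(2,4) g=5 f=7, (3,3) g=5 f=9, (3,5) g=5 f=7, (4,5) g=4 f=7, (5,5) g=3 f=7, (6,3) g=2 f=9, (6,5) g=2 f=7, (7,5) g=1 f=7]; closed=[(3,4), (4,4), (5,4), (6,4), (7,4)]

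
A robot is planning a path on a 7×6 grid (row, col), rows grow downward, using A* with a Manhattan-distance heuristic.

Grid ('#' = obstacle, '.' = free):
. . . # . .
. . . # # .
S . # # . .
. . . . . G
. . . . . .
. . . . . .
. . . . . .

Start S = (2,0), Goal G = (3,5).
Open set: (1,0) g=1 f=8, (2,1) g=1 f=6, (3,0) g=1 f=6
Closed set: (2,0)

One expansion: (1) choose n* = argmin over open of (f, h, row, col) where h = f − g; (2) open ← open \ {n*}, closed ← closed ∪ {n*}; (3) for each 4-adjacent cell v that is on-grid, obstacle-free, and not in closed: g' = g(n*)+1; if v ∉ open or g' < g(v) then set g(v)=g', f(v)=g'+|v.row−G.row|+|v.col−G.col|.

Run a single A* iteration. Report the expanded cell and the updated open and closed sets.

step 1: expand (2,1) (f=6, h=5) → closed; open now [(1,0) g=1 f=8, (1,1) g=2 f=8, (3,0) g=1 f=6, (3,1) g=2 f=6]

expanded=(2,1); open=[(1,0) g=1 f=8, (1,1) g=2 f=8, (3,0) g=1 f=6, (3,1) g=2 f=6]; closed=[(2,0), (2,1)]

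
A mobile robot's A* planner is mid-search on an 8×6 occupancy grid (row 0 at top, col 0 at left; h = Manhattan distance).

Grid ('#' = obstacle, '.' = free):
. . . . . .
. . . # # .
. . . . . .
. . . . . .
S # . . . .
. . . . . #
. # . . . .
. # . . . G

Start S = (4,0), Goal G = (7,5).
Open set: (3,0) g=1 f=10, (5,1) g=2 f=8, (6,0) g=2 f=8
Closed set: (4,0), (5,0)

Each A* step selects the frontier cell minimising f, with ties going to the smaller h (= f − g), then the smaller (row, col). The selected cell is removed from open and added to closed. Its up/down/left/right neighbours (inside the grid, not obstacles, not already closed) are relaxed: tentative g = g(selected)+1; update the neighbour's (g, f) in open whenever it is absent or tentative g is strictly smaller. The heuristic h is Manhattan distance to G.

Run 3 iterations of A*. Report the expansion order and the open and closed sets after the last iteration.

order=[(5,1) → (5,2) → (5,3)]; open=[(3,0) g=1 f=10, (4,2) g=4 f=10, (4,3) g=5 f=10, (5,4) g=5 f=8, (6,0) g=2 f=8, (6,2) g=4 f=8, (6,3) g=5 f=8]; closed=[(4,0), (5,0), (5,1), (5,2), (5,3)]

step 1: expand (5,1) (f=8, h=6) → closed; open now [(3,0) g=1 f=10, (5,2) g=3 f=8, (6,0) g=2 f=8]
step 2: expand (5,2) (f=8, h=5) → closed; open now [(3,0) g=1 f=10, (4,2) g=4 f=10, (5,3) g=4 f=8, (6,0) g=2 f=8, (6,2) g=4 f=8]
step 3: expand (5,3) (f=8, h=4) → closed; open now [(3,0) g=1 f=10, (4,2) g=4 f=10, (4,3) g=5 f=10, (5,4) g=5 f=8, (6,0) g=2 f=8, (6,2) g=4 f=8, (6,3) g=5 f=8]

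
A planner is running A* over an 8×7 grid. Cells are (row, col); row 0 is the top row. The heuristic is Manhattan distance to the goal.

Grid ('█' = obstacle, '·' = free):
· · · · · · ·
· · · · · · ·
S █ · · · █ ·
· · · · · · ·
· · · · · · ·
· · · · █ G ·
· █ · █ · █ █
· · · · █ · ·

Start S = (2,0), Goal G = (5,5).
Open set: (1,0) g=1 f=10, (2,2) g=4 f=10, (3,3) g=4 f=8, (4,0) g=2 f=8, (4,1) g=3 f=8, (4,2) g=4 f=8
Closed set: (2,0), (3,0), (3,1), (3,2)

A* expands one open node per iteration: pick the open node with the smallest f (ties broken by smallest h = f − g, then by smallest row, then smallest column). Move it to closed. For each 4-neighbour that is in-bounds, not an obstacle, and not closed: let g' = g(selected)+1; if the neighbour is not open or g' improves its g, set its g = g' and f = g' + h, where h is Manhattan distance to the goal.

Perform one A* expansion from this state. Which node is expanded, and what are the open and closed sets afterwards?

step 1: expand (3,3) (f=8, h=4) → closed; open now [(1,0) g=1 f=10, (2,2) g=4 f=10, (2,3) g=5 f=10, (3,4) g=5 f=8, (4,0) g=2 f=8, (4,1) g=3 f=8, (4,2) g=4 f=8, (4,3) g=5 f=8]

expanded=(3,3); open=[(1,0) g=1 f=10, (2,2) g=4 f=10, (2,3) g=5 f=10, (3,4) g=5 f=8, (4,0) g=2 f=8, (4,1) g=3 f=8, (4,2) g=4 f=8, (4,3) g=5 f=8]; closed=[(2,0), (3,0), (3,1), (3,2), (3,3)]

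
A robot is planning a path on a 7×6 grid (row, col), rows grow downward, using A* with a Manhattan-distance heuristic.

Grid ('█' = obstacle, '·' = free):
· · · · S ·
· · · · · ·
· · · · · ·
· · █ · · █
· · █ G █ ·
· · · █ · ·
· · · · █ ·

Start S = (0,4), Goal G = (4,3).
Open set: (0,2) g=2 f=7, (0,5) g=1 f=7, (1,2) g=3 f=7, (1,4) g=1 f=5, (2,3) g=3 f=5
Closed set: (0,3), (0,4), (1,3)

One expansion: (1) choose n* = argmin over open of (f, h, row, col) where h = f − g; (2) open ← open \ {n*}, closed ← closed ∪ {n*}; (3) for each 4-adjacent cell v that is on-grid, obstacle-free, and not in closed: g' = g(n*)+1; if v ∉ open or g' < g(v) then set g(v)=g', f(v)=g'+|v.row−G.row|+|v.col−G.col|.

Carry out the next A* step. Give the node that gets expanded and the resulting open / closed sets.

step 1: expand (2,3) (f=5, h=2) → closed; open now [(0,2) g=2 f=7, (0,5) g=1 f=7, (1,2) g=3 f=7, (1,4) g=1 f=5, (2,2) g=4 f=7, (2,4) g=4 f=7, (3,3) g=4 f=5]

expanded=(2,3); open=[(0,2) g=2 f=7, (0,5) g=1 f=7, (1,2) g=3 f=7, (1,4) g=1 f=5, (2,2) g=4 f=7, (2,4) g=4 f=7, (3,3) g=4 f=5]; closed=[(0,3), (0,4), (1,3), (2,3)]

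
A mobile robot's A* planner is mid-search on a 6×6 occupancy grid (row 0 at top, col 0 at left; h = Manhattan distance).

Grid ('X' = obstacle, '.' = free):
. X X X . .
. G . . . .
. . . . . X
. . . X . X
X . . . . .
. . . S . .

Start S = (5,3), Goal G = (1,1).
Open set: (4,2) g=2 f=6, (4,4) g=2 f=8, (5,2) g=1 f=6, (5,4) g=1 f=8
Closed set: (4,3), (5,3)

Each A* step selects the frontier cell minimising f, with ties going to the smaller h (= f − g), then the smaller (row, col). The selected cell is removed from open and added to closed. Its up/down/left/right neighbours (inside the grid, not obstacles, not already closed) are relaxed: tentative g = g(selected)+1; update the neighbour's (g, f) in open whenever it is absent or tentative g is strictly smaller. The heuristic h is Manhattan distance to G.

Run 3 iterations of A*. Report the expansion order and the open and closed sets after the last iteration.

order=[(4,2) → (3,2) → (2,2)]; open=[(1,2) g=5 f=6, (2,1) g=5 f=6, (2,3) g=5 f=8, (3,1) g=4 f=6, (4,1) g=3 f=6, (4,4) g=2 f=8, (5,2) g=1 f=6, (5,4) g=1 f=8]; closed=[(2,2), (3,2), (4,2), (4,3), (5,3)]

step 1: expand (4,2) (f=6, h=4) → closed; open now [(3,2) g=3 f=6, (4,1) g=3 f=6, (4,4) g=2 f=8, (5,2) g=1 f=6, (5,4) g=1 f=8]
step 2: expand (3,2) (f=6, h=3) → closed; open now [(2,2) g=4 f=6, (3,1) g=4 f=6, (4,1) g=3 f=6, (4,4) g=2 f=8, (5,2) g=1 f=6, (5,4) g=1 f=8]
step 3: expand (2,2) (f=6, h=2) → closed; open now [(1,2) g=5 f=6, (2,1) g=5 f=6, (2,3) g=5 f=8, (3,1) g=4 f=6, (4,1) g=3 f=6, (4,4) g=2 f=8, (5,2) g=1 f=6, (5,4) g=1 f=8]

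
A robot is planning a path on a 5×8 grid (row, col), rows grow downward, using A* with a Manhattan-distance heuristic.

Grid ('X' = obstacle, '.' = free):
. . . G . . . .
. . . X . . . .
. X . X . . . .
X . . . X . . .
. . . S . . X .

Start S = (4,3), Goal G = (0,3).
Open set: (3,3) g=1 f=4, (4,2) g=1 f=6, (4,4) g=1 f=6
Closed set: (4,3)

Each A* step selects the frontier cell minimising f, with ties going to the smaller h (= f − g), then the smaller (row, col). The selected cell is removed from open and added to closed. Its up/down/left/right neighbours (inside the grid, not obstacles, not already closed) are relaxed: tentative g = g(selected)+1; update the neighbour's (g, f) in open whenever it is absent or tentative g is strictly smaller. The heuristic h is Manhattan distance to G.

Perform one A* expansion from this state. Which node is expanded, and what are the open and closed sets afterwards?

step 1: expand (3,3) (f=4, h=3) → closed; open now [(3,2) g=2 f=6, (4,2) g=1 f=6, (4,4) g=1 f=6]

expanded=(3,3); open=[(3,2) g=2 f=6, (4,2) g=1 f=6, (4,4) g=1 f=6]; closed=[(3,3), (4,3)]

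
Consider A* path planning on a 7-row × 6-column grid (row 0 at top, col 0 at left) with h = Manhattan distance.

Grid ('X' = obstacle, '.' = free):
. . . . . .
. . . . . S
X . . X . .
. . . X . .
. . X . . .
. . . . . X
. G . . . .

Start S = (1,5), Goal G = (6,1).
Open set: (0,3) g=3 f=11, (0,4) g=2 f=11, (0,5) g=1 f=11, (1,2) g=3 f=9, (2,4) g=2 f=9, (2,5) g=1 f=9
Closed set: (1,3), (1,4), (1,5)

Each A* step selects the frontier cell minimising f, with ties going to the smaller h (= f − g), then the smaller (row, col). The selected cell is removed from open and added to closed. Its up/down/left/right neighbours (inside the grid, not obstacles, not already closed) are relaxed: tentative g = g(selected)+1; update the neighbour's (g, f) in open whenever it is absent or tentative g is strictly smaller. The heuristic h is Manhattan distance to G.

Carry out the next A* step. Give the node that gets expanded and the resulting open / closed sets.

expanded=(1,2); open=[(0,2) g=4 f=11, (0,3) g=3 f=11, (0,4) g=2 f=11, (0,5) g=1 f=11, (1,1) g=4 f=9, (2,2) g=4 f=9, (2,4) g=2 f=9, (2,5) g=1 f=9]; closed=[(1,2), (1,3), (1,4), (1,5)]

step 1: expand (1,2) (f=9, h=6) → closed; open now [(0,2) g=4 f=11, (0,3) g=3 f=11, (0,4) g=2 f=11, (0,5) g=1 f=11, (1,1) g=4 f=9, (2,2) g=4 f=9, (2,4) g=2 f=9, (2,5) g=1 f=9]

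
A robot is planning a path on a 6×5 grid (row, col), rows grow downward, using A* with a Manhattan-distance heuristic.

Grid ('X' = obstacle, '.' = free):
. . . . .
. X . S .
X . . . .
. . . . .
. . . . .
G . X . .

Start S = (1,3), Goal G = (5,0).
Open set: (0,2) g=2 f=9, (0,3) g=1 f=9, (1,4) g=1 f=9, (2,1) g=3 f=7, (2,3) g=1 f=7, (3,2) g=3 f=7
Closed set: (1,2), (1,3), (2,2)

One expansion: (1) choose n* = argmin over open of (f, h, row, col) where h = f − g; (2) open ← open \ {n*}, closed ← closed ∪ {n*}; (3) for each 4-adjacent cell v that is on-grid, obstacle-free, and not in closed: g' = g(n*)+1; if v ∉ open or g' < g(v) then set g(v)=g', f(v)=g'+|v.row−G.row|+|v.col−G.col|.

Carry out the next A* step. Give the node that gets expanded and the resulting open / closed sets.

step 1: expand (2,1) (f=7, h=4) → closed; open now [(0,2) g=2 f=9, (0,3) g=1 f=9, (1,4) g=1 f=9, (2,3) g=1 f=7, (3,1) g=4 f=7, (3,2) g=3 f=7]

expanded=(2,1); open=[(0,2) g=2 f=9, (0,3) g=1 f=9, (1,4) g=1 f=9, (2,3) g=1 f=7, (3,1) g=4 f=7, (3,2) g=3 f=7]; closed=[(1,2), (1,3), (2,1), (2,2)]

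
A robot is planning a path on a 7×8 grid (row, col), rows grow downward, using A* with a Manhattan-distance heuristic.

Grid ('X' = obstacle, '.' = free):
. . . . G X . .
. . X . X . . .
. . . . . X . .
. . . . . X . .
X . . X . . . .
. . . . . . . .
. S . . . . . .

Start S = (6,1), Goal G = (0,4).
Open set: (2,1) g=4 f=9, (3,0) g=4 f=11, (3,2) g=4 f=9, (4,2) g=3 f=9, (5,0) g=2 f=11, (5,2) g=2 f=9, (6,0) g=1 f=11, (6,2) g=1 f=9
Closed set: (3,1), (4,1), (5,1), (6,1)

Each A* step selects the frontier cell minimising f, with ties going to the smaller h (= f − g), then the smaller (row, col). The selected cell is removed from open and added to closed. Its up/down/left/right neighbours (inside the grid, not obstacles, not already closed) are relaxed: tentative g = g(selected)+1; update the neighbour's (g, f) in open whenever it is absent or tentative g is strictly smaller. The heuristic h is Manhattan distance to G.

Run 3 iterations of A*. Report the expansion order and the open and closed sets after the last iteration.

step 1: expand (2,1) (f=9, h=5) → closed; open now [(1,1) g=5 f=9, (2,0) g=5 f=11, (2,2) g=5 f=9, (3,0) g=4 f=11, (3,2) g=4 f=9, (4,2) g=3 f=9, (5,0) g=2 f=11, (5,2) g=2 f=9, (6,0) g=1 f=11, (6,2) g=1 f=9]
step 2: expand (1,1) (f=9, h=4) → closed; open now [(0,1) g=6 f=9, (1,0) g=6 f=11, (2,0) g=5 f=11, (2,2) g=5 f=9, (3,0) g=4 f=11, (3,2) g=4 f=9, (4,2) g=3 f=9, (5,0) g=2 f=11, (5,2) g=2 f=9, (6,0) g=1 f=11, (6,2) g=1 f=9]
step 3: expand (0,1) (f=9, h=3) → closed; open now [(0,0) g=7 f=11, (0,2) g=7 f=9, (1,0) g=6 f=11, (2,0) g=5 f=11, (2,2) g=5 f=9, (3,0) g=4 f=11, (3,2) g=4 f=9, (4,2) g=3 f=9, (5,0) g=2 f=11, (5,2) g=2 f=9, (6,0) g=1 f=11, (6,2) g=1 f=9]

order=[(2,1) → (1,1) → (0,1)]; open=[(0,0) g=7 f=11, (0,2) g=7 f=9, (1,0) g=6 f=11, (2,0) g=5 f=11, (2,2) g=5 f=9, (3,0) g=4 f=11, (3,2) g=4 f=9, (4,2) g=3 f=9, (5,0) g=2 f=11, (5,2) g=2 f=9, (6,0) g=1 f=11, (6,2) g=1 f=9]; closed=[(0,1), (1,1), (2,1), (3,1), (4,1), (5,1), (6,1)]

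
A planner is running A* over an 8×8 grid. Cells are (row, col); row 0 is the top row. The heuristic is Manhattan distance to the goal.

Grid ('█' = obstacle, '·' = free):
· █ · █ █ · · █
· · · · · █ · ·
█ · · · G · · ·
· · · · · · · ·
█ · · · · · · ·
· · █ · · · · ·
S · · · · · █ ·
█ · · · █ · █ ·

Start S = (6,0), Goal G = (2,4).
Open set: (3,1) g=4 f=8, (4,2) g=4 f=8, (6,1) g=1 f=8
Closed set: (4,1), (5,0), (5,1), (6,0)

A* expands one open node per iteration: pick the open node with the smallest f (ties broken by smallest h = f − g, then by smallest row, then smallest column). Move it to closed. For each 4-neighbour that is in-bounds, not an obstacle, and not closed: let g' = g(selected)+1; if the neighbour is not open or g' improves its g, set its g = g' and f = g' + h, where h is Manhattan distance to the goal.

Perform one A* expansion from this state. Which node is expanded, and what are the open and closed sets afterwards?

expanded=(3,1); open=[(2,1) g=5 f=8, (3,0) g=5 f=10, (3,2) g=5 f=8, (4,2) g=4 f=8, (6,1) g=1 f=8]; closed=[(3,1), (4,1), (5,0), (5,1), (6,0)]

step 1: expand (3,1) (f=8, h=4) → closed; open now [(2,1) g=5 f=8, (3,0) g=5 f=10, (3,2) g=5 f=8, (4,2) g=4 f=8, (6,1) g=1 f=8]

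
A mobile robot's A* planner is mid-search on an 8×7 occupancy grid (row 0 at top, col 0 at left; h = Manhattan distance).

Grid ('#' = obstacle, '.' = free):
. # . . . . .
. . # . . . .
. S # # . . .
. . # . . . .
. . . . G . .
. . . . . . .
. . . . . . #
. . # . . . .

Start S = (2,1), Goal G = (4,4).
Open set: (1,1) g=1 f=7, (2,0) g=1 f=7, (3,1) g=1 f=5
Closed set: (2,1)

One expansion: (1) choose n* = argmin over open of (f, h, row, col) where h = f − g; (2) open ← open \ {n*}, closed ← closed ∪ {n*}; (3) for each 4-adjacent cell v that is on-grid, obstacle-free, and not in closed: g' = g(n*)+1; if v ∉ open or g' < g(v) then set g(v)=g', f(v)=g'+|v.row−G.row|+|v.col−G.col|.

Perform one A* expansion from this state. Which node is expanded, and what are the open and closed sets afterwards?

expanded=(3,1); open=[(1,1) g=1 f=7, (2,0) g=1 f=7, (3,0) g=2 f=7, (4,1) g=2 f=5]; closed=[(2,1), (3,1)]

step 1: expand (3,1) (f=5, h=4) → closed; open now [(1,1) g=1 f=7, (2,0) g=1 f=7, (3,0) g=2 f=7, (4,1) g=2 f=5]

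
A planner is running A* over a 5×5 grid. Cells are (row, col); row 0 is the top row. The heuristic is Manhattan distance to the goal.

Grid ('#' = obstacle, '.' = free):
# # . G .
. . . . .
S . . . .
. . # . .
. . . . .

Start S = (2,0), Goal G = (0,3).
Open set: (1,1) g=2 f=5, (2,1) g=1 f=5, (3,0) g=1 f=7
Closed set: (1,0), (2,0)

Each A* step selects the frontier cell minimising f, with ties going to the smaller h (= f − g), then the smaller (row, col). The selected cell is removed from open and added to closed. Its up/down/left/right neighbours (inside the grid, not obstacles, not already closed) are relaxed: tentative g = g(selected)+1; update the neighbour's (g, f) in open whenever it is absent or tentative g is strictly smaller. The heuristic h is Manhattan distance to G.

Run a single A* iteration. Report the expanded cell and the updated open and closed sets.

expanded=(1,1); open=[(1,2) g=3 f=5, (2,1) g=1 f=5, (3,0) g=1 f=7]; closed=[(1,0), (1,1), (2,0)]

step 1: expand (1,1) (f=5, h=3) → closed; open now [(1,2) g=3 f=5, (2,1) g=1 f=5, (3,0) g=1 f=7]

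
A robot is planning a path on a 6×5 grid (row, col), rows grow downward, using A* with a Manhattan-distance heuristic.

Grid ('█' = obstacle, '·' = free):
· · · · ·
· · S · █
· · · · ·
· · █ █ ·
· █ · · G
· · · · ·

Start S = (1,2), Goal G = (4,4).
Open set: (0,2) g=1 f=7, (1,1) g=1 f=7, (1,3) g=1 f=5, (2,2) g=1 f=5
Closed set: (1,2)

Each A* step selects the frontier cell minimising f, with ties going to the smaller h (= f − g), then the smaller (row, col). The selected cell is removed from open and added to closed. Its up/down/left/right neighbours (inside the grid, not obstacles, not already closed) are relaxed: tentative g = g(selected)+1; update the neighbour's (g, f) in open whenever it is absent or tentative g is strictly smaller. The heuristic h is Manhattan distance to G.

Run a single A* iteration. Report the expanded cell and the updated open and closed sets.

expanded=(1,3); open=[(0,2) g=1 f=7, (0,3) g=2 f=7, (1,1) g=1 f=7, (2,2) g=1 f=5, (2,3) g=2 f=5]; closed=[(1,2), (1,3)]

step 1: expand (1,3) (f=5, h=4) → closed; open now [(0,2) g=1 f=7, (0,3) g=2 f=7, (1,1) g=1 f=7, (2,2) g=1 f=5, (2,3) g=2 f=5]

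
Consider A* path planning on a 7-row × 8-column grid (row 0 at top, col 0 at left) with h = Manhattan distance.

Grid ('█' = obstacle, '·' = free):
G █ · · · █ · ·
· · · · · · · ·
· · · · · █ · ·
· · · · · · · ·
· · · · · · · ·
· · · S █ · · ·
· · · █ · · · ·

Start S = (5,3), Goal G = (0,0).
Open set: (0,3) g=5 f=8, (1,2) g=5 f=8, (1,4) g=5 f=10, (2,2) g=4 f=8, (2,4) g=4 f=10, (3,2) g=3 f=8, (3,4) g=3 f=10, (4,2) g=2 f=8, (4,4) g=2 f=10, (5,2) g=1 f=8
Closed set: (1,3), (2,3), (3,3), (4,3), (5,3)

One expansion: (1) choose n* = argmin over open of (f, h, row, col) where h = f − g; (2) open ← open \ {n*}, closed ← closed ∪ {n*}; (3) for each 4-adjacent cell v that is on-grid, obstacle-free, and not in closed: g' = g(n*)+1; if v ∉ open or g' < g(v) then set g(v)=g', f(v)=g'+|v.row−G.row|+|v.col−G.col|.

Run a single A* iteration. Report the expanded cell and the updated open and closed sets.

step 1: expand (0,3) (f=8, h=3) → closed; open now [(0,2) g=6 f=8, (0,4) g=6 f=10, (1,2) g=5 f=8, (1,4) g=5 f=10, (2,2) g=4 f=8, (2,4) g=4 f=10, (3,2) g=3 f=8, (3,4) g=3 f=10, (4,2) g=2 f=8, (4,4) g=2 f=10, (5,2) g=1 f=8]

expanded=(0,3); open=[(0,2) g=6 f=8, (0,4) g=6 f=10, (1,2) g=5 f=8, (1,4) g=5 f=10, (2,2) g=4 f=8, (2,4) g=4 f=10, (3,2) g=3 f=8, (3,4) g=3 f=10, (4,2) g=2 f=8, (4,4) g=2 f=10, (5,2) g=1 f=8]; closed=[(0,3), (1,3), (2,3), (3,3), (4,3), (5,3)]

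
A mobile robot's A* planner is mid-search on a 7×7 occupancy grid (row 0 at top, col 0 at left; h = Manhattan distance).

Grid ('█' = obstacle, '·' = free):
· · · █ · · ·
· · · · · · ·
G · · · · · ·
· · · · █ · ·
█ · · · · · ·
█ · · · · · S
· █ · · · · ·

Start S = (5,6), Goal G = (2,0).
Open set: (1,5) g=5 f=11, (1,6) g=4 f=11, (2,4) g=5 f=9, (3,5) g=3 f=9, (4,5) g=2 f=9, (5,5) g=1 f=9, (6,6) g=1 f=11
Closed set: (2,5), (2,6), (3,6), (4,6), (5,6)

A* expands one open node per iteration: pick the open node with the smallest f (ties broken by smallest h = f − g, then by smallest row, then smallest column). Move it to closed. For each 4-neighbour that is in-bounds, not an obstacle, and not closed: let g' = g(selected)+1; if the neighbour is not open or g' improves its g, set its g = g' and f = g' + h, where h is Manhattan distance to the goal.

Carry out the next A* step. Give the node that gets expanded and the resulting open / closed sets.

step 1: expand (2,4) (f=9, h=4) → closed; open now [(1,4) g=6 f=11, (1,5) g=5 f=11, (1,6) g=4 f=11, (2,3) g=6 f=9, (3,5) g=3 f=9, (4,5) g=2 f=9, (5,5) g=1 f=9, (6,6) g=1 f=11]

expanded=(2,4); open=[(1,4) g=6 f=11, (1,5) g=5 f=11, (1,6) g=4 f=11, (2,3) g=6 f=9, (3,5) g=3 f=9, (4,5) g=2 f=9, (5,5) g=1 f=9, (6,6) g=1 f=11]; closed=[(2,4), (2,5), (2,6), (3,6), (4,6), (5,6)]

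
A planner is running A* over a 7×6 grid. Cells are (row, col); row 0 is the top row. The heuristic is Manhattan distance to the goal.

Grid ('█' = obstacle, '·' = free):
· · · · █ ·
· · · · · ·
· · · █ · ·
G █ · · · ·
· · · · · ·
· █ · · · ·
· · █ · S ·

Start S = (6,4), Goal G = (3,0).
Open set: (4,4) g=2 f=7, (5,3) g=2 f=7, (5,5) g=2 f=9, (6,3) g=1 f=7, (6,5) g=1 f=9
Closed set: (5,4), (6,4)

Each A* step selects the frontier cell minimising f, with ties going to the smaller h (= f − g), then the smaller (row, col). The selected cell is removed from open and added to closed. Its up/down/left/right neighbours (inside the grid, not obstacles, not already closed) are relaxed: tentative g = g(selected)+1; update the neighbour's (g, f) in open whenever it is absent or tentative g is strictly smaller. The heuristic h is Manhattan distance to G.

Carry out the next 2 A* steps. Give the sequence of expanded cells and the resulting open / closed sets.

order=[(4,4) → (3,4)]; open=[(2,4) g=4 f=9, (3,3) g=4 f=7, (3,5) g=4 f=9, (4,3) g=3 f=7, (4,5) g=3 f=9, (5,3) g=2 f=7, (5,5) g=2 f=9, (6,3) g=1 f=7, (6,5) g=1 f=9]; closed=[(3,4), (4,4), (5,4), (6,4)]

step 1: expand (4,4) (f=7, h=5) → closed; open now [(3,4) g=3 f=7, (4,3) g=3 f=7, (4,5) g=3 f=9, (5,3) g=2 f=7, (5,5) g=2 f=9, (6,3) g=1 f=7, (6,5) g=1 f=9]
step 2: expand (3,4) (f=7, h=4) → closed; open now [(2,4) g=4 f=9, (3,3) g=4 f=7, (3,5) g=4 f=9, (4,3) g=3 f=7, (4,5) g=3 f=9, (5,3) g=2 f=7, (5,5) g=2 f=9, (6,3) g=1 f=7, (6,5) g=1 f=9]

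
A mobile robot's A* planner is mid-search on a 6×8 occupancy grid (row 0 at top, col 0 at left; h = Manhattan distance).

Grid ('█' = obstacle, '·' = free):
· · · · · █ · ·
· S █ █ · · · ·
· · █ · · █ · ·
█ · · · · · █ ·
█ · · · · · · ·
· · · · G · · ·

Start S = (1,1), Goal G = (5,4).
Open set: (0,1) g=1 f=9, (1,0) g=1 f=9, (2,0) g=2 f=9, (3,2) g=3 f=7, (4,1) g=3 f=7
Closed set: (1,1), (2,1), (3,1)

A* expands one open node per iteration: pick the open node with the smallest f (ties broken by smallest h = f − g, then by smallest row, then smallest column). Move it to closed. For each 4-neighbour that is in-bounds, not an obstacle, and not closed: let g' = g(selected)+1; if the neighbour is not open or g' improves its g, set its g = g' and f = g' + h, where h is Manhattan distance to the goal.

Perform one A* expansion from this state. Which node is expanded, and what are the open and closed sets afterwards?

expanded=(3,2); open=[(0,1) g=1 f=9, (1,0) g=1 f=9, (2,0) g=2 f=9, (3,3) g=4 f=7, (4,1) g=3 f=7, (4,2) g=4 f=7]; closed=[(1,1), (2,1), (3,1), (3,2)]

step 1: expand (3,2) (f=7, h=4) → closed; open now [(0,1) g=1 f=9, (1,0) g=1 f=9, (2,0) g=2 f=9, (3,3) g=4 f=7, (4,1) g=3 f=7, (4,2) g=4 f=7]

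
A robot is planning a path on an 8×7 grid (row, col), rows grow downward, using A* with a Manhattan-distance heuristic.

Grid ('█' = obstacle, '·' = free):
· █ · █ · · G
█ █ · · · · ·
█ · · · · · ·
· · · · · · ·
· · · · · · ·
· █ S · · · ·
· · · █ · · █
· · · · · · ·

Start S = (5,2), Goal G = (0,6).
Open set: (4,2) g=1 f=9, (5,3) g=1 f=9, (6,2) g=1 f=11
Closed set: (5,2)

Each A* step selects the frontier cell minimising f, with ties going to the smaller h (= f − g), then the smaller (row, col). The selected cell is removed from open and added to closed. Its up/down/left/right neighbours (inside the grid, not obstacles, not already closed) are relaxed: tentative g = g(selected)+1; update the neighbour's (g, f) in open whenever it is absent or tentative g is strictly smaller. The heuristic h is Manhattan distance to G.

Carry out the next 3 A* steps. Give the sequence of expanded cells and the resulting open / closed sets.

order=[(4,2) → (3,2) → (2,2)]; open=[(1,2) g=4 f=9, (2,1) g=4 f=11, (2,3) g=4 f=9, (3,1) g=3 f=11, (3,3) g=3 f=9, (4,1) g=2 f=11, (4,3) g=2 f=9, (5,3) g=1 f=9, (6,2) g=1 f=11]; closed=[(2,2), (3,2), (4,2), (5,2)]

step 1: expand (4,2) (f=9, h=8) → closed; open now [(3,2) g=2 f=9, (4,1) g=2 f=11, (4,3) g=2 f=9, (5,3) g=1 f=9, (6,2) g=1 f=11]
step 2: expand (3,2) (f=9, h=7) → closed; open now [(2,2) g=3 f=9, (3,1) g=3 f=11, (3,3) g=3 f=9, (4,1) g=2 f=11, (4,3) g=2 f=9, (5,3) g=1 f=9, (6,2) g=1 f=11]
step 3: expand (2,2) (f=9, h=6) → closed; open now [(1,2) g=4 f=9, (2,1) g=4 f=11, (2,3) g=4 f=9, (3,1) g=3 f=11, (3,3) g=3 f=9, (4,1) g=2 f=11, (4,3) g=2 f=9, (5,3) g=1 f=9, (6,2) g=1 f=11]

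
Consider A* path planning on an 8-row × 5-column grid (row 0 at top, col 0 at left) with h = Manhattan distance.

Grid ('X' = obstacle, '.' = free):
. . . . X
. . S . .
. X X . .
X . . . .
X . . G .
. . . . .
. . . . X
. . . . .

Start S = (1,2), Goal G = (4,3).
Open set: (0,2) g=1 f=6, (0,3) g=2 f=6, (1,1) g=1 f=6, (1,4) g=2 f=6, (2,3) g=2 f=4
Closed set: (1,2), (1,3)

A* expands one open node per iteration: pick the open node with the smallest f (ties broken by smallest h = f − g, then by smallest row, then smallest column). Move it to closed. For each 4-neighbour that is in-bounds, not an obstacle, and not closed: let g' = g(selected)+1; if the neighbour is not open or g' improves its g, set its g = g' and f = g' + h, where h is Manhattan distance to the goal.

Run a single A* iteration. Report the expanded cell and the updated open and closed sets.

expanded=(2,3); open=[(0,2) g=1 f=6, (0,3) g=2 f=6, (1,1) g=1 f=6, (1,4) g=2 f=6, (2,4) g=3 f=6, (3,3) g=3 f=4]; closed=[(1,2), (1,3), (2,3)]

step 1: expand (2,3) (f=4, h=2) → closed; open now [(0,2) g=1 f=6, (0,3) g=2 f=6, (1,1) g=1 f=6, (1,4) g=2 f=6, (2,4) g=3 f=6, (3,3) g=3 f=4]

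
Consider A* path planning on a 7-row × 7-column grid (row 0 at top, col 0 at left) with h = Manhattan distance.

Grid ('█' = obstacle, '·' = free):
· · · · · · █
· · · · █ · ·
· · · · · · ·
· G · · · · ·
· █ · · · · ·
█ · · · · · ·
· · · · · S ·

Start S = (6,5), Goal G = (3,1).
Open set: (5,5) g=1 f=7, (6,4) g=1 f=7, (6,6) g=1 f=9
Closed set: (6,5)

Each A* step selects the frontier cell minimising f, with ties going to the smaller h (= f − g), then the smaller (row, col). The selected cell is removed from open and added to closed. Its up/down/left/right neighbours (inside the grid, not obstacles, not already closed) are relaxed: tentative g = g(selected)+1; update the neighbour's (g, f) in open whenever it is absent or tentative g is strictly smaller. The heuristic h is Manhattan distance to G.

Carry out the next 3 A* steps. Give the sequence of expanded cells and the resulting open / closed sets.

order=[(5,5) → (4,5) → (3,5)]; open=[(2,5) g=4 f=9, (3,4) g=4 f=7, (3,6) g=4 f=9, (4,4) g=3 f=7, (4,6) g=3 f=9, (5,4) g=2 f=7, (5,6) g=2 f=9, (6,4) g=1 f=7, (6,6) g=1 f=9]; closed=[(3,5), (4,5), (5,5), (6,5)]

step 1: expand (5,5) (f=7, h=6) → closed; open now [(4,5) g=2 f=7, (5,4) g=2 f=7, (5,6) g=2 f=9, (6,4) g=1 f=7, (6,6) g=1 f=9]
step 2: expand (4,5) (f=7, h=5) → closed; open now [(3,5) g=3 f=7, (4,4) g=3 f=7, (4,6) g=3 f=9, (5,4) g=2 f=7, (5,6) g=2 f=9, (6,4) g=1 f=7, (6,6) g=1 f=9]
step 3: expand (3,5) (f=7, h=4) → closed; open now [(2,5) g=4 f=9, (3,4) g=4 f=7, (3,6) g=4 f=9, (4,4) g=3 f=7, (4,6) g=3 f=9, (5,4) g=2 f=7, (5,6) g=2 f=9, (6,4) g=1 f=7, (6,6) g=1 f=9]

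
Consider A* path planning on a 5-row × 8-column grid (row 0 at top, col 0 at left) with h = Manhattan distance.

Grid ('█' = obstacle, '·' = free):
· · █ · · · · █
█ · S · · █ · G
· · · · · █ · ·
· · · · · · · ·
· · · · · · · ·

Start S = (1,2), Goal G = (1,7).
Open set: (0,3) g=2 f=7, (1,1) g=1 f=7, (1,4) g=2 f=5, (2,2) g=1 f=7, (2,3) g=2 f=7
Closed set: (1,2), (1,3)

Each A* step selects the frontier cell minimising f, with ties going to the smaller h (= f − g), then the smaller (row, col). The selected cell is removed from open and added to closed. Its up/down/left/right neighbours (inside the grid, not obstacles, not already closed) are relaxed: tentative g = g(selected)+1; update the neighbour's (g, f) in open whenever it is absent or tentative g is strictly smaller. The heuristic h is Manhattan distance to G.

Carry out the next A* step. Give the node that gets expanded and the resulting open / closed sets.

expanded=(1,4); open=[(0,3) g=2 f=7, (0,4) g=3 f=7, (1,1) g=1 f=7, (2,2) g=1 f=7, (2,3) g=2 f=7, (2,4) g=3 f=7]; closed=[(1,2), (1,3), (1,4)]

step 1: expand (1,4) (f=5, h=3) → closed; open now [(0,3) g=2 f=7, (0,4) g=3 f=7, (1,1) g=1 f=7, (2,2) g=1 f=7, (2,3) g=2 f=7, (2,4) g=3 f=7]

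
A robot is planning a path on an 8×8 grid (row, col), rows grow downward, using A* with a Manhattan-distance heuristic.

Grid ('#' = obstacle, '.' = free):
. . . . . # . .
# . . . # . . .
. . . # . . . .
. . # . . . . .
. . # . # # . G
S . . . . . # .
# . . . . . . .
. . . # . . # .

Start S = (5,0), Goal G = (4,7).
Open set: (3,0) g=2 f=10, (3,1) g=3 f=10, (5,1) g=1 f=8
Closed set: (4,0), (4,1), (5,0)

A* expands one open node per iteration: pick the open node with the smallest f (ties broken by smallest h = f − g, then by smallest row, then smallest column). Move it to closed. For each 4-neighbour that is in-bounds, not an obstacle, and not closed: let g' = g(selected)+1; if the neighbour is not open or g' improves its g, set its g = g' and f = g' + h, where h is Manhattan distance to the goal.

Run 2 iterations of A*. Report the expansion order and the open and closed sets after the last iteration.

step 1: expand (5,1) (f=8, h=7) → closed; open now [(3,0) g=2 f=10, (3,1) g=3 f=10, (5,2) g=2 f=8, (6,1) g=2 f=10]
step 2: expand (5,2) (f=8, h=6) → closed; open now [(3,0) g=2 f=10, (3,1) g=3 f=10, (5,3) g=3 f=8, (6,1) g=2 f=10, (6,2) g=3 f=10]

order=[(5,1) → (5,2)]; open=[(3,0) g=2 f=10, (3,1) g=3 f=10, (5,3) g=3 f=8, (6,1) g=2 f=10, (6,2) g=3 f=10]; closed=[(4,0), (4,1), (5,0), (5,1), (5,2)]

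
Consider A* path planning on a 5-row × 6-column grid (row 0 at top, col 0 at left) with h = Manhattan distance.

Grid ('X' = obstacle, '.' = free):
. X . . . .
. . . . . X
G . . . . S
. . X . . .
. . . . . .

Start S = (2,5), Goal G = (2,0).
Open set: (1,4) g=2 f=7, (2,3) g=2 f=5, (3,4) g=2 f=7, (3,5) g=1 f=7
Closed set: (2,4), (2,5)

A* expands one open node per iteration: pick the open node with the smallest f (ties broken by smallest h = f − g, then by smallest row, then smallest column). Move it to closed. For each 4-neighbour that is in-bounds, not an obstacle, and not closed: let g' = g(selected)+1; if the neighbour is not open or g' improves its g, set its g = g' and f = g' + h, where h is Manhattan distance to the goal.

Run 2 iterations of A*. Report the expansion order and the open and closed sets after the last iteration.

order=[(2,3) → (2,2)]; open=[(1,2) g=4 f=7, (1,3) g=3 f=7, (1,4) g=2 f=7, (2,1) g=4 f=5, (3,3) g=3 f=7, (3,4) g=2 f=7, (3,5) g=1 f=7]; closed=[(2,2), (2,3), (2,4), (2,5)]

step 1: expand (2,3) (f=5, h=3) → closed; open now [(1,3) g=3 f=7, (1,4) g=2 f=7, (2,2) g=3 f=5, (3,3) g=3 f=7, (3,4) g=2 f=7, (3,5) g=1 f=7]
step 2: expand (2,2) (f=5, h=2) → closed; open now [(1,2) g=4 f=7, (1,3) g=3 f=7, (1,4) g=2 f=7, (2,1) g=4 f=5, (3,3) g=3 f=7, (3,4) g=2 f=7, (3,5) g=1 f=7]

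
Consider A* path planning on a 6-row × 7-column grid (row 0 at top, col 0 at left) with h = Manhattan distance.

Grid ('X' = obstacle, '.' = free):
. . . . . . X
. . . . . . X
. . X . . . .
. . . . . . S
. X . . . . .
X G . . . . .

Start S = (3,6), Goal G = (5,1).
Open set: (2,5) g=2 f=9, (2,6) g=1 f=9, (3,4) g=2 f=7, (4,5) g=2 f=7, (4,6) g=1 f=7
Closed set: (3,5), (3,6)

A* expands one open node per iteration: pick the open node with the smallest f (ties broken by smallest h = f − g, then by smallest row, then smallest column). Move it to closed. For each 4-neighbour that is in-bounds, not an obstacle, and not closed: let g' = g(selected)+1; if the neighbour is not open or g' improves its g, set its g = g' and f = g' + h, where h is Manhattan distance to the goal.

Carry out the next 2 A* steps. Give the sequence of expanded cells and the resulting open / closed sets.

step 1: expand (3,4) (f=7, h=5) → closed; open now [(2,4) g=3 f=9, (2,5) g=2 f=9, (2,6) g=1 f=9, (3,3) g=3 f=7, (4,4) g=3 f=7, (4,5) g=2 f=7, (4,6) g=1 f=7]
step 2: expand (3,3) (f=7, h=4) → closed; open now [(2,3) g=4 f=9, (2,4) g=3 f=9, (2,5) g=2 f=9, (2,6) g=1 f=9, (3,2) g=4 f=7, (4,3) g=4 f=7, (4,4) g=3 f=7, (4,5) g=2 f=7, (4,6) g=1 f=7]

order=[(3,4) → (3,3)]; open=[(2,3) g=4 f=9, (2,4) g=3 f=9, (2,5) g=2 f=9, (2,6) g=1 f=9, (3,2) g=4 f=7, (4,3) g=4 f=7, (4,4) g=3 f=7, (4,5) g=2 f=7, (4,6) g=1 f=7]; closed=[(3,3), (3,4), (3,5), (3,6)]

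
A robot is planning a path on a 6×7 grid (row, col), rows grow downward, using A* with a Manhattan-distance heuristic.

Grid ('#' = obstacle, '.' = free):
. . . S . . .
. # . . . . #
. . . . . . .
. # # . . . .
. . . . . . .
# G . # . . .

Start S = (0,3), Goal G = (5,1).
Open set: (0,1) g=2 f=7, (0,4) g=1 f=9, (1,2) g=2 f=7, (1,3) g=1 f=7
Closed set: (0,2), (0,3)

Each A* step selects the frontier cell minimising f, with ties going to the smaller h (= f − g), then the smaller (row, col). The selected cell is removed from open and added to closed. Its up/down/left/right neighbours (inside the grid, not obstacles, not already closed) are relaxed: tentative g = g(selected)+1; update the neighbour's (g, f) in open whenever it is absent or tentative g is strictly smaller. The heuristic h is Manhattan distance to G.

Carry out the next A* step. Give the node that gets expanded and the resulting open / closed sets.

step 1: expand (0,1) (f=7, h=5) → closed; open now [(0,0) g=3 f=9, (0,4) g=1 f=9, (1,2) g=2 f=7, (1,3) g=1 f=7]

expanded=(0,1); open=[(0,0) g=3 f=9, (0,4) g=1 f=9, (1,2) g=2 f=7, (1,3) g=1 f=7]; closed=[(0,1), (0,2), (0,3)]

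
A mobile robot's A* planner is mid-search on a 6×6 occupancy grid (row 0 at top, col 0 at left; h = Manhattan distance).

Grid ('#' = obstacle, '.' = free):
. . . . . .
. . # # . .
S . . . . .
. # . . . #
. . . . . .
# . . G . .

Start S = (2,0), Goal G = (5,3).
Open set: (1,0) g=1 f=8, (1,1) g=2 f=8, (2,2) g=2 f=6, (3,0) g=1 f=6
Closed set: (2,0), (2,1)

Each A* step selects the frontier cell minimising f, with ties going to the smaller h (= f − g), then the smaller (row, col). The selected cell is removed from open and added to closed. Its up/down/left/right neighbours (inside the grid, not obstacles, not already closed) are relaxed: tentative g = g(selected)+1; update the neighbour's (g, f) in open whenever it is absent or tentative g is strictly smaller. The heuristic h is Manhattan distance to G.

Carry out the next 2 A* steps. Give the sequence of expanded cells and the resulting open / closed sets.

order=[(2,2) → (2,3)]; open=[(1,0) g=1 f=8, (1,1) g=2 f=8, (2,4) g=4 f=8, (3,0) g=1 f=6, (3,2) g=3 f=6, (3,3) g=4 f=6]; closed=[(2,0), (2,1), (2,2), (2,3)]

step 1: expand (2,2) (f=6, h=4) → closed; open now [(1,0) g=1 f=8, (1,1) g=2 f=8, (2,3) g=3 f=6, (3,0) g=1 f=6, (3,2) g=3 f=6]
step 2: expand (2,3) (f=6, h=3) → closed; open now [(1,0) g=1 f=8, (1,1) g=2 f=8, (2,4) g=4 f=8, (3,0) g=1 f=6, (3,2) g=3 f=6, (3,3) g=4 f=6]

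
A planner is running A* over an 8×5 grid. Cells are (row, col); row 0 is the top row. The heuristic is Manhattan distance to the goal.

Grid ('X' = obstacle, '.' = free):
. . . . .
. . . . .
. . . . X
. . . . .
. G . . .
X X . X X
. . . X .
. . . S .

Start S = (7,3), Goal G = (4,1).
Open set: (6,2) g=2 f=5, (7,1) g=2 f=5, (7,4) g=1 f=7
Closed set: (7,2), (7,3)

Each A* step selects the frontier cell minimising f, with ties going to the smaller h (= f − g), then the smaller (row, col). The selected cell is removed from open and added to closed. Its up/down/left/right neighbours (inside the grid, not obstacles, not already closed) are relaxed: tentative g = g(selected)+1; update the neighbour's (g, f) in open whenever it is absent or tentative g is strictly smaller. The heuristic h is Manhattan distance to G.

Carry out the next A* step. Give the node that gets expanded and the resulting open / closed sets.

expanded=(6,2); open=[(5,2) g=3 f=5, (6,1) g=3 f=5, (7,1) g=2 f=5, (7,4) g=1 f=7]; closed=[(6,2), (7,2), (7,3)]

step 1: expand (6,2) (f=5, h=3) → closed; open now [(5,2) g=3 f=5, (6,1) g=3 f=5, (7,1) g=2 f=5, (7,4) g=1 f=7]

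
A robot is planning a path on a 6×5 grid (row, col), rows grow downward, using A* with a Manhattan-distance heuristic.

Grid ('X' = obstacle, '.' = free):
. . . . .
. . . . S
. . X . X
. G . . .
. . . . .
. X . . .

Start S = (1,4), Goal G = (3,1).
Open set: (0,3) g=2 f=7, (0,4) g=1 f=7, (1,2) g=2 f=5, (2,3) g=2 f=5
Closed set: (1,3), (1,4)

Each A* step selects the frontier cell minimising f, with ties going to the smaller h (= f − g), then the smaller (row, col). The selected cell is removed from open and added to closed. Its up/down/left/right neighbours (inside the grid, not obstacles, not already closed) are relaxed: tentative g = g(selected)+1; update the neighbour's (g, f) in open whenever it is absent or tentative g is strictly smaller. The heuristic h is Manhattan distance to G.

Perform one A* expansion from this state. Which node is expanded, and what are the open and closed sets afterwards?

step 1: expand (1,2) (f=5, h=3) → closed; open now [(0,2) g=3 f=7, (0,3) g=2 f=7, (0,4) g=1 f=7, (1,1) g=3 f=5, (2,3) g=2 f=5]

expanded=(1,2); open=[(0,2) g=3 f=7, (0,3) g=2 f=7, (0,4) g=1 f=7, (1,1) g=3 f=5, (2,3) g=2 f=5]; closed=[(1,2), (1,3), (1,4)]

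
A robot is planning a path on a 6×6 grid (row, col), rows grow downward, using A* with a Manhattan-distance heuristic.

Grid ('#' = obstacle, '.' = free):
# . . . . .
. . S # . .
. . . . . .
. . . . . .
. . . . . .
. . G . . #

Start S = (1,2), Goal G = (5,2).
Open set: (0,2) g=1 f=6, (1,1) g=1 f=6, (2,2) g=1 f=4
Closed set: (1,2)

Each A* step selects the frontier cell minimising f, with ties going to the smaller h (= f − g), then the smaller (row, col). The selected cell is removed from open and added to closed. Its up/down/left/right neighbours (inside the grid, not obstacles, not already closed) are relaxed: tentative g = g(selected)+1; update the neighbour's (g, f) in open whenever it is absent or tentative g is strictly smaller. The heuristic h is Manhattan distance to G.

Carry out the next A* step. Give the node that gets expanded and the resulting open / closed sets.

expanded=(2,2); open=[(0,2) g=1 f=6, (1,1) g=1 f=6, (2,1) g=2 f=6, (2,3) g=2 f=6, (3,2) g=2 f=4]; closed=[(1,2), (2,2)]

step 1: expand (2,2) (f=4, h=3) → closed; open now [(0,2) g=1 f=6, (1,1) g=1 f=6, (2,1) g=2 f=6, (2,3) g=2 f=6, (3,2) g=2 f=4]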